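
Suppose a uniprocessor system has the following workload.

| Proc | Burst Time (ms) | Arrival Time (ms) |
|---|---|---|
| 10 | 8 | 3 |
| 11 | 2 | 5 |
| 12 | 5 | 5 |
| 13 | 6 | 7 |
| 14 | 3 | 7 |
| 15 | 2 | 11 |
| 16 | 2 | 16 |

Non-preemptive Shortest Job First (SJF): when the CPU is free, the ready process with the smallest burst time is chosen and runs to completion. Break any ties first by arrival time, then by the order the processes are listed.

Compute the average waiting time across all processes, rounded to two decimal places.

7.29

Timeline: | idle 0-3 | 10 3-11 | 11 11-13 | 15 13-15 | 14 15-18 | 16 18-20 | 12 20-25 | 13 25-31 |
Completion: 10=11  11=13  12=25  13=31  14=18  15=15  16=20
Waiting times: 10=0, 11=6, 12=15, 13=18, 14=8, 15=2, 16=2
Average waiting = (0+6+15+18+8+2+2) / 7 = 51/7 = 7.29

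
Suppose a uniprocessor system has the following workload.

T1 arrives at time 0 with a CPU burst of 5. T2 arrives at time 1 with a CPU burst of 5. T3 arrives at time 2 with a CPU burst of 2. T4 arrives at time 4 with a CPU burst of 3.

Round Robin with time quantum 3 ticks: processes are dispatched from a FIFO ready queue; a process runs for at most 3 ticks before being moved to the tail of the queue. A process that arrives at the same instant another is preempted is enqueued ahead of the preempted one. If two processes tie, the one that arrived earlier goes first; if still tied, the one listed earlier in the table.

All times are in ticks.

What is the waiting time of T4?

6

Gantt: | T1 0-3 | T2 3-6 | T3 6-8 | T1 8-10 | T4 10-13 | T2 13-15 |
Completion: T1=10  T2=15  T3=8  T4=13
Turnaround (C−A): T1=10  T2=14  T3=6  T4=9
Waiting(T4) = turnaround − burst = 9 − 3 = 6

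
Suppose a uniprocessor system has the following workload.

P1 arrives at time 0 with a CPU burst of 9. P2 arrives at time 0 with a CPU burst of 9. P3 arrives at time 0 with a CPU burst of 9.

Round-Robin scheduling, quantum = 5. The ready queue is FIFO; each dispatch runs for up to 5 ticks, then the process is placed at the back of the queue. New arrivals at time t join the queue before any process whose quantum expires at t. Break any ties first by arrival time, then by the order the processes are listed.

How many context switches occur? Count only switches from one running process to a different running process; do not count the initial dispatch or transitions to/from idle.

Gantt: | P1 0-5 | P2 5-10 | P3 10-15 | P1 15-19 | P2 19-23 | P3 23-27 |
Completion: P1=19  P2=23  P3=27

5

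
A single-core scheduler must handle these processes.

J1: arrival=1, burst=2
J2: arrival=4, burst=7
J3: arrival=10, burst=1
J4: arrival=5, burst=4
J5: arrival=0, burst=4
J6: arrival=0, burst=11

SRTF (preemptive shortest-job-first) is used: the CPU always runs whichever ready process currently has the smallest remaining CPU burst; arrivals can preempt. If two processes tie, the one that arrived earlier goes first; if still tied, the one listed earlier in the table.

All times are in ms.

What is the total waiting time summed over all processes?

Schedule: | J5 0-1 | J1 1-3 | J5 3-6 | J4 6-10 | J3 10-11 | J2 11-18 | J6 18-29 |
Completion: J1=3  J2=18  J3=11  J4=10  J5=6  J6=29
Waiting = turnaround − burst: J1=0, J2=7, J3=0, J4=1, J5=2, J6=18
Total waiting = 0 + 7 + 0 + 1 + 2 + 18 = 28

28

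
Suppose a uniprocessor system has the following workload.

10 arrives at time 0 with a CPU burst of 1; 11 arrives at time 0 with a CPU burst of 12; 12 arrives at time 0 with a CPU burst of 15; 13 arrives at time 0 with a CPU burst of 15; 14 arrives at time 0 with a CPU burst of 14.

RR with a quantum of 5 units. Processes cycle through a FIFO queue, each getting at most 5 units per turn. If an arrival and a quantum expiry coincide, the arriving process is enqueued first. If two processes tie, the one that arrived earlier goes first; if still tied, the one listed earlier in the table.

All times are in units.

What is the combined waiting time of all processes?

Gantt: | 10 0-1 | 11 1-6 | 12 6-11 | 13 11-16 | 14 16-21 | 11 21-26 | 12 26-31 | 13 31-36 | 14 36-41 | 11 41-43 | 12 43-48 | 13 48-53 | 14 53-57 |
Completion: 10=1  11=43  12=48  13=53  14=57
Turnaround (C−A): 10=1  11=43  12=48  13=53  14=57
Waiting = turnaround − burst: 10=0, 11=31, 12=33, 13=38, 14=43
Total waiting = 0 + 31 + 33 + 38 + 43 = 145

145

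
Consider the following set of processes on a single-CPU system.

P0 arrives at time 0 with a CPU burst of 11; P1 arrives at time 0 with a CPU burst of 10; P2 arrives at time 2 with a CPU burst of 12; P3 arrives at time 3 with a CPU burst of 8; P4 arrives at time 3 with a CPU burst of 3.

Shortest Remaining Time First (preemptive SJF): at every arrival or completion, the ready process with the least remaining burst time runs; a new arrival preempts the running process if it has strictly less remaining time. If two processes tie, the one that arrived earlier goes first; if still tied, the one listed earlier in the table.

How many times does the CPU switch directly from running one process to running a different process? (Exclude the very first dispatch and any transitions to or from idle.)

Schedule: | P1 0-3 | P4 3-6 | P1 6-13 | P3 13-21 | P0 21-32 | P2 32-44 |
Completion: P0=32  P1=13  P2=44  P3=21  P4=6
Turnaround (C−A): P0=32  P1=13  P2=42  P3=18  P4=3

5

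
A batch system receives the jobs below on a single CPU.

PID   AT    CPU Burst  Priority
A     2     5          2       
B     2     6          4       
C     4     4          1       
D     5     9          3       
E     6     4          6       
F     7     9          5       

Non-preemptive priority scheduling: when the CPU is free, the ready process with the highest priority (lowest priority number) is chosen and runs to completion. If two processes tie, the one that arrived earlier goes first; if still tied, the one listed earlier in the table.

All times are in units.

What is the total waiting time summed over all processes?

Gantt: | idle 0-2 | A 2-7 | C 7-11 | D 11-20 | B 20-26 | F 26-35 | E 35-39 |
Completion: A=7  B=26  C=11  D=20  E=39  F=35
Waiting = turnaround − burst: A=0, B=18, C=3, D=6, E=29, F=19
Total waiting = 0 + 18 + 3 + 6 + 29 + 19 = 75

75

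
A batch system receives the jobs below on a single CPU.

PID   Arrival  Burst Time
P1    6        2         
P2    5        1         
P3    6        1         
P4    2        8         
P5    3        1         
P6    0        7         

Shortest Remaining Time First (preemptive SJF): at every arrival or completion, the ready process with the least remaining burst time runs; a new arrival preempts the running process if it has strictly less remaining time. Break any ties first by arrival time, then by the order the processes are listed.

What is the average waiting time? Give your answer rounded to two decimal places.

2.67

Schedule: | P6 0-3 | P5 3-4 | P6 4-5 | P2 5-6 | P3 6-7 | P1 7-9 | P6 9-12 | P4 12-20 |
Completion: P1=9  P2=6  P3=7  P4=20  P5=4  P6=12
Turnaround (C−A): P1=3  P2=1  P3=1  P4=18  P5=1  P6=12
Waiting times: P1=1, P2=0, P3=0, P4=10, P5=0, P6=5
Average waiting = (1+0+0+10+0+5) / 6 = 16/6 = 2.67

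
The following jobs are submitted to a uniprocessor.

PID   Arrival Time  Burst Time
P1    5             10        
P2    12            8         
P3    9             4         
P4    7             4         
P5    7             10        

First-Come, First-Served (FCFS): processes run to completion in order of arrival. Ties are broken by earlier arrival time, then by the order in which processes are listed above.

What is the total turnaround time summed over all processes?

97

Schedule: | idle 0-5 | P1 5-15 | P4 15-19 | P5 19-29 | P3 29-33 | P2 33-41 |
Completion: P1=15  P2=41  P3=33  P4=19  P5=29
Turnaround (C−A): P1=10  P2=29  P3=24  P4=12  P5=22
Turnaround = completion − arrival: P1=10, P2=29, P3=24, P4=12, P5=22
Total turnaround = 10 + 29 + 24 + 12 + 22 = 97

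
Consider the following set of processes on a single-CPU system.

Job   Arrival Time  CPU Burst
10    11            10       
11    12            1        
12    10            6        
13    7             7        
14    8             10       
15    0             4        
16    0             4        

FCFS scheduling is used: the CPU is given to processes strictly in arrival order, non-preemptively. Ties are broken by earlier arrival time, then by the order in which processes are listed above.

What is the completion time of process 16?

Timeline: | 15 0-4 | 16 4-8 | 13 8-15 | 14 15-25 | 12 25-31 | 10 31-41 | 11 41-42 |
Completion: 10=41  11=42  12=31  13=15  14=25  15=4  16=8
Turnaround (C−A): 10=30  11=30  12=21  13=8  14=17  15=4  16=8

8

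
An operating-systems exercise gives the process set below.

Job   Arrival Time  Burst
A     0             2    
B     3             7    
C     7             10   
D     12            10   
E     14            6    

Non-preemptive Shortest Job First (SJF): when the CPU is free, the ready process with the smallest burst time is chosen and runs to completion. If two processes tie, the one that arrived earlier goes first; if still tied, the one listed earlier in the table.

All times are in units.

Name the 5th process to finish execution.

Timeline: | A 0-2 | idle 2-3 | B 3-10 | C 10-20 | E 20-26 | D 26-36 |
Completion: A=2  B=10  C=20  D=36  E=26
Finish order: A → B → C → E → D

D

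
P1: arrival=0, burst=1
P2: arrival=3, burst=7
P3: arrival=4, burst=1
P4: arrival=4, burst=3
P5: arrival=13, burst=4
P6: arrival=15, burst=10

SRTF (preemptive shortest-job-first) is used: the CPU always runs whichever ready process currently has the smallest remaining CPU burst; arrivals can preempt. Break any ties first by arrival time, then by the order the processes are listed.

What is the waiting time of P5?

1

Schedule: | P1 0-1 | idle 1-3 | P2 3-4 | P3 4-5 | P4 5-8 | P2 8-14 | P5 14-18 | P6 18-28 |
Completion: P1=1  P2=14  P3=5  P4=8  P5=18  P6=28
Turnaround (C−A): P1=1  P2=11  P3=1  P4=4  P5=5  P6=13
Waiting(P5) = turnaround − burst = 5 − 4 = 1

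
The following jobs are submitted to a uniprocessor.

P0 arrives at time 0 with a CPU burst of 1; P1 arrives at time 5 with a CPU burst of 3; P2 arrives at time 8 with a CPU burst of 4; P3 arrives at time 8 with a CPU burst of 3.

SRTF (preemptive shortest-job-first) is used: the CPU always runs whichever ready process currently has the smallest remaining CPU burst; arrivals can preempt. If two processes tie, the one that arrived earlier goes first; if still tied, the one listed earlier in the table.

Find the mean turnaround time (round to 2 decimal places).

3.50

Schedule: | P0 0-1 | idle 1-5 | P1 5-8 | P3 8-11 | P2 11-15 |
Completion: P0=1  P1=8  P2=15  P3=11
Turnaround times: P0=1, P1=3, P2=7, P3=3
Average turnaround = (1+3+7+3) / 4 = 14/4 = 3.50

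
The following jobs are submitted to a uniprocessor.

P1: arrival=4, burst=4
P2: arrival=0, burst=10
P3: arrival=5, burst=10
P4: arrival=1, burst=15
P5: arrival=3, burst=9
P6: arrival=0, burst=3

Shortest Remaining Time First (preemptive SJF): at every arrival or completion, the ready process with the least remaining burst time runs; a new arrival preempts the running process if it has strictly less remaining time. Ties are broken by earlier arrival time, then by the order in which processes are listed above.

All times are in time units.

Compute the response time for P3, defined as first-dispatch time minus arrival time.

21

Schedule: | P6 0-3 | P5 3-4 | P1 4-8 | P5 8-16 | P2 16-26 | P3 26-36 | P4 36-51 |
Completion: P1=8  P2=26  P3=36  P4=51  P5=16  P6=3
Response(P3) = first start − arrival = 26 − 5 = 21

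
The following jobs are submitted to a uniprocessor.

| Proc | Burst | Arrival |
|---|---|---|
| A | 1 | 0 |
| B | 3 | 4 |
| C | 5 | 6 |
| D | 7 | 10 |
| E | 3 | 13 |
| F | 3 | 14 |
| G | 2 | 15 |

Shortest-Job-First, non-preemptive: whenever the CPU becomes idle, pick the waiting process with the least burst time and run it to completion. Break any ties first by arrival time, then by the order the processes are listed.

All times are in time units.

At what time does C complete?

Timeline: | A 0-1 | idle 1-4 | B 4-7 | C 7-12 | D 12-19 | G 19-21 | E 21-24 | F 24-27 |
Completion: A=1  B=7  C=12  D=19  E=24  F=27  G=21

12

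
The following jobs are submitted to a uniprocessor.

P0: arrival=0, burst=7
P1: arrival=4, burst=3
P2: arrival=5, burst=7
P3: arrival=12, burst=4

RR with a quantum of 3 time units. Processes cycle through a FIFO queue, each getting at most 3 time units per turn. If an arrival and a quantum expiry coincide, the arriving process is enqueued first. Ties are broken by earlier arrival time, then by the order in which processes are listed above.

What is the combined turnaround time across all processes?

Timeline: | P0 0-6 | P1 6-9 | P2 9-12 | P0 12-13 | P3 13-16 | P2 16-19 | P3 19-20 | P2 20-21 |
Completion: P0=13  P1=9  P2=21  P3=20
Turnaround (C−A): P0=13  P1=5  P2=16  P3=8
Turnaround = completion − arrival: P0=13, P1=5, P2=16, P3=8
Total turnaround = 13 + 5 + 16 + 8 = 42

42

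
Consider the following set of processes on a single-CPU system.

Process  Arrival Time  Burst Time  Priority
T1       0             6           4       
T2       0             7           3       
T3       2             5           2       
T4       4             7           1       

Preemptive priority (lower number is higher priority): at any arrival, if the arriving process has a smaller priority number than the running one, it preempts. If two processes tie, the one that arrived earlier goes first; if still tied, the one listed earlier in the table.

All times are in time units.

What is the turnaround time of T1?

Schedule: | T2 0-2 | T3 2-4 | T4 4-11 | T3 11-14 | T2 14-19 | T1 19-25 |
Completion: T1=25  T2=19  T3=14  T4=11
Turnaround(T1) = completion − arrival = 25 − 0 = 25

25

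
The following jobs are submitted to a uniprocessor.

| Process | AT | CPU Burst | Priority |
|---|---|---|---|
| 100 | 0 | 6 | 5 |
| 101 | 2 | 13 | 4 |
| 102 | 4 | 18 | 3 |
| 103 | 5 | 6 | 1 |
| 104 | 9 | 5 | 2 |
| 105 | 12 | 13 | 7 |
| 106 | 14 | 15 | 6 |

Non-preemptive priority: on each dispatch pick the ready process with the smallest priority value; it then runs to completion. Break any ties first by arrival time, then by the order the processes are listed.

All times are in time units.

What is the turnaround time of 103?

Gantt: | 100 0-6 | 103 6-12 | 104 12-17 | 102 17-35 | 101 35-48 | 106 48-63 | 105 63-76 |
Completion: 100=6  101=48  102=35  103=12  104=17  105=76  106=63
Turnaround (C−A): 100=6  101=46  102=31  103=7  104=8  105=64  106=49
Turnaround(103) = completion − arrival = 12 − 5 = 7

7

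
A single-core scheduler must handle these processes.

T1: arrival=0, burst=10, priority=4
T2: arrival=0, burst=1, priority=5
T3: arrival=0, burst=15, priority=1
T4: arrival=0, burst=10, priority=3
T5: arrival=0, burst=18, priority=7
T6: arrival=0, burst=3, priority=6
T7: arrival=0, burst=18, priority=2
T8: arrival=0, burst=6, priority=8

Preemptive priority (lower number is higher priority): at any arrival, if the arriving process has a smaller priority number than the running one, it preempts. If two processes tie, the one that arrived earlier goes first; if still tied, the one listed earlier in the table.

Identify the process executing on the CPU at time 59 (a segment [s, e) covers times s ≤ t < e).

T5

Timeline: | T3 0-15 | T7 15-33 | T4 33-43 | T1 43-53 | T2 53-54 | T6 54-57 | T5 57-75 | T8 75-81 |
Completion: T1=53  T2=54  T3=15  T4=43  T5=75  T6=57  T7=33  T8=81
Turnaround (C−A): T1=53  T2=54  T3=15  T4=43  T5=75  T6=57  T7=33  T8=81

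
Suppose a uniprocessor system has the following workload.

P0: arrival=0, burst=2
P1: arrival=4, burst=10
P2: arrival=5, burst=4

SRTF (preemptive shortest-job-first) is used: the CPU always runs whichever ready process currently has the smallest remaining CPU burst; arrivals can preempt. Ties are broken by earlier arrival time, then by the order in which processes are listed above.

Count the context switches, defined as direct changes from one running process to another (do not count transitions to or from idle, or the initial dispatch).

2

Timeline: | P0 0-2 | idle 2-4 | P1 4-5 | P2 5-9 | P1 9-18 |
Completion: P0=2  P1=18  P2=9
Turnaround (C−A): P0=2  P1=14  P2=4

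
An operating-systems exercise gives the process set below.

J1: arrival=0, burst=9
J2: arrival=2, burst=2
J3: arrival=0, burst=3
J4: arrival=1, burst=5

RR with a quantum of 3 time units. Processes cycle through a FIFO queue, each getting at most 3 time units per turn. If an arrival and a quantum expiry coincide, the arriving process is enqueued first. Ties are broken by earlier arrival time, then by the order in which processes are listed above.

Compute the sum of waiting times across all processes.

30

Gantt: | J1 0-3 | J3 3-6 | J4 6-9 | J2 9-11 | J1 11-14 | J4 14-16 | J1 16-19 |
Completion: J1=19  J2=11  J3=6  J4=16
Waiting = turnaround − burst: J1=10, J2=7, J3=3, J4=10
Total waiting = 10 + 7 + 3 + 10 = 30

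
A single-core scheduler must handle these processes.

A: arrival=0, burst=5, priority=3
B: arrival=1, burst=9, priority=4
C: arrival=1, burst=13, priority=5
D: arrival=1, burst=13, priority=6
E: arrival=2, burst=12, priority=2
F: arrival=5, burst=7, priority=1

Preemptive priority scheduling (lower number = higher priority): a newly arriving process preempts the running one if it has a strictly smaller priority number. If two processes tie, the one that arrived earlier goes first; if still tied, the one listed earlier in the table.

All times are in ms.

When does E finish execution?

21

Schedule: | A 0-2 | E 2-5 | F 5-12 | E 12-21 | A 21-24 | B 24-33 | C 33-46 | D 46-59 |
Completion: A=24  B=33  C=46  D=59  E=21  F=12
Turnaround (C−A): A=24  B=32  C=45  D=58  E=19  F=7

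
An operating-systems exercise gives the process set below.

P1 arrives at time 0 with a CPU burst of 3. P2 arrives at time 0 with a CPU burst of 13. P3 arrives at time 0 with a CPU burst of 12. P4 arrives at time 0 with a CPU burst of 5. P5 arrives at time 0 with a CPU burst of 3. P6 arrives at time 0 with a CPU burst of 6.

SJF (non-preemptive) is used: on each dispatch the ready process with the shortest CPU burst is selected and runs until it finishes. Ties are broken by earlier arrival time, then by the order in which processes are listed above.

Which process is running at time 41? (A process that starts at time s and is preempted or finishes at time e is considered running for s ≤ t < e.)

P2

Gantt: | P1 0-3 | P5 3-6 | P4 6-11 | P6 11-17 | P3 17-29 | P2 29-42 |
Completion: P1=3  P2=42  P3=29  P4=11  P5=6  P6=17
Turnaround (C−A): P1=3  P2=42  P3=29  P4=11  P5=6  P6=17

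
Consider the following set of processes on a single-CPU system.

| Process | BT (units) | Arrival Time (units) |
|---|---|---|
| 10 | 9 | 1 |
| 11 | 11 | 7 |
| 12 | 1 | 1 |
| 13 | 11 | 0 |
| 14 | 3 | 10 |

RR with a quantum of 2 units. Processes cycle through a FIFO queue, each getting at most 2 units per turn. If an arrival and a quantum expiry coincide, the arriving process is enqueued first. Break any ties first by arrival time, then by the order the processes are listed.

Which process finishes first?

Timeline: | 13 0-2 | 10 2-4 | 12 4-5 | 13 5-7 | 10 7-9 | 11 9-11 | 13 11-13 | 10 13-15 | 14 15-17 | 11 17-19 | 13 19-21 | 10 21-23 | 14 23-24 | 11 24-26 | 13 26-28 | 10 28-29 | 11 29-31 | 13 31-32 | 11 32-35 |
Completion: 10=29  11=35  12=5  13=32  14=24
Finish order: 12 → 14 → 10 → 13 → 11

12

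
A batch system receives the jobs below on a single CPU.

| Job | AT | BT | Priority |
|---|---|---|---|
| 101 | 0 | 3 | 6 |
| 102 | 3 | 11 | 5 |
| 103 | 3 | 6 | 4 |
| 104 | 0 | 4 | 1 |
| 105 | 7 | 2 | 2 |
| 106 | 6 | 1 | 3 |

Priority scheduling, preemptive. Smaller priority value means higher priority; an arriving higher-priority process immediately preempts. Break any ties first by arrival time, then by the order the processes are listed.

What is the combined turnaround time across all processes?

Timeline: | 104 0-4 | 103 4-6 | 106 6-7 | 105 7-9 | 103 9-13 | 102 13-24 | 101 24-27 |
Completion: 101=27  102=24  103=13  104=4  105=9  106=7
Turnaround (C−A): 101=27  102=21  103=10  104=4  105=2  106=1
Turnaround = completion − arrival: 101=27, 102=21, 103=10, 104=4, 105=2, 106=1
Total turnaround = 27 + 21 + 10 + 4 + 2 + 1 = 65

65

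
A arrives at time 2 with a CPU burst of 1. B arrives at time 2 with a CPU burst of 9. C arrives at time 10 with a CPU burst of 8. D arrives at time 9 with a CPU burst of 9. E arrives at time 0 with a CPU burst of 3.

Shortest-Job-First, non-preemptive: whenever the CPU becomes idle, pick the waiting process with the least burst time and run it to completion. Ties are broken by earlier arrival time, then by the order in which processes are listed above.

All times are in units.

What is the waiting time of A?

Schedule: | E 0-3 | A 3-4 | B 4-13 | C 13-21 | D 21-30 |
Completion: A=4  B=13  C=21  D=30  E=3
Turnaround (C−A): A=2  B=11  C=11  D=21  E=3
Waiting(A) = turnaround − burst = 2 − 1 = 1

1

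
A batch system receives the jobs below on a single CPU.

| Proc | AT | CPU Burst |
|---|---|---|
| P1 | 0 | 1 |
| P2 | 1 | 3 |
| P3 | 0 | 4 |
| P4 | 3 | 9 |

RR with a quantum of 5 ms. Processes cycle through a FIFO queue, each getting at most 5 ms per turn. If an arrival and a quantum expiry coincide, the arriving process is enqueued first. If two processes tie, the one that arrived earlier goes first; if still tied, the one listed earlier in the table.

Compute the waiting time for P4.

5

Gantt: | P1 0-1 | P3 1-5 | P2 5-8 | P4 8-17 |
Completion: P1=1  P2=8  P3=5  P4=17
Turnaround (C−A): P1=1  P2=7  P3=5  P4=14
Waiting(P4) = turnaround − burst = 14 − 9 = 5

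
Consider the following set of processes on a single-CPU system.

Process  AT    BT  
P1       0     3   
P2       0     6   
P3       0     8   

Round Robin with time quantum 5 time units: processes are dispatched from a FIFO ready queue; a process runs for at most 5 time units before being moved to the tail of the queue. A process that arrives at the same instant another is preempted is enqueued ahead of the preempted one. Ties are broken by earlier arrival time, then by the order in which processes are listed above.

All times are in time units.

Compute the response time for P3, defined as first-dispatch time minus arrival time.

8

Timeline: | P1 0-3 | P2 3-8 | P3 8-13 | P2 13-14 | P3 14-17 |
Completion: P1=3  P2=14  P3=17
Turnaround (C−A): P1=3  P2=14  P3=17
Response(P3) = first start − arrival = 8 − 0 = 8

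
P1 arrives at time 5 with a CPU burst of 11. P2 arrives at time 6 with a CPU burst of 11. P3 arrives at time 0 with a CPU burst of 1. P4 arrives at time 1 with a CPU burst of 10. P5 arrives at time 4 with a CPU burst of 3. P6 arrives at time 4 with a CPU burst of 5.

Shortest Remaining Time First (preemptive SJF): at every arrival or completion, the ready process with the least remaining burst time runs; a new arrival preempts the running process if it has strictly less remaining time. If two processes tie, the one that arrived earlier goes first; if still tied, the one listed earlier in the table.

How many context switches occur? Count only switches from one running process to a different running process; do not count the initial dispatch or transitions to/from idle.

Timeline: | P3 0-1 | P4 1-4 | P5 4-7 | P6 7-12 | P4 12-19 | P1 19-30 | P2 30-41 |
Completion: P1=30  P2=41  P3=1  P4=19  P5=7  P6=12

6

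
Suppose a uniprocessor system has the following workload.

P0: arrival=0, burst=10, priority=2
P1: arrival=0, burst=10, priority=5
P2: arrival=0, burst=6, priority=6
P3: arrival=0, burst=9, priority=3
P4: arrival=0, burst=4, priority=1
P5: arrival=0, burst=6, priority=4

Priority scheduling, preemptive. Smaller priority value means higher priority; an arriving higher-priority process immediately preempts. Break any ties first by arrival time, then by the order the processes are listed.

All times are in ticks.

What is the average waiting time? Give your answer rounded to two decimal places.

18.17

Gantt: | P4 0-4 | P0 4-14 | P3 14-23 | P5 23-29 | P1 29-39 | P2 39-45 |
Completion: P0=14  P1=39  P2=45  P3=23  P4=4  P5=29
Turnaround (C−A): P0=14  P1=39  P2=45  P3=23  P4=4  P5=29
Waiting times: P0=4, P1=29, P2=39, P3=14, P4=0, P5=23
Average waiting = (4+29+39+14+0+23) / 6 = 109/6 = 18.17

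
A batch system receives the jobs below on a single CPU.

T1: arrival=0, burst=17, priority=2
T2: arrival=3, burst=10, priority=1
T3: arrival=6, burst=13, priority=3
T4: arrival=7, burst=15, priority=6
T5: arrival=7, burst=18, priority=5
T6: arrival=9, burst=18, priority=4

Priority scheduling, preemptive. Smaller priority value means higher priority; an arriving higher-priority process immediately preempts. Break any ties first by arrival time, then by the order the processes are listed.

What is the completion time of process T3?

Timeline: | T1 0-3 | T2 3-13 | T1 13-27 | T3 27-40 | T6 40-58 | T5 58-76 | T4 76-91 |
Completion: T1=27  T2=13  T3=40  T4=91  T5=76  T6=58
Turnaround (C−A): T1=27  T2=10  T3=34  T4=84  T5=69  T6=49

40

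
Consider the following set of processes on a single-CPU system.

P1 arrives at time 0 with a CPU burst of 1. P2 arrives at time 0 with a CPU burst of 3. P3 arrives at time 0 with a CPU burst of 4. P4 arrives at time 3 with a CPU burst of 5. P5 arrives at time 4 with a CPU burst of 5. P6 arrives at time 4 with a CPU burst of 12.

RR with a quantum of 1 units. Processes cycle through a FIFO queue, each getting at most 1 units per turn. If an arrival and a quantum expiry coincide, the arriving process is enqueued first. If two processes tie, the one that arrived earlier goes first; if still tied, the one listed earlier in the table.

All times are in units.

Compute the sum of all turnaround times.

87

Gantt: | P1 0-1 | P2 1-2 | P3 2-3 | P2 3-4 | P4 4-5 | P3 5-6 | P5 6-7 | P6 7-8 | P2 8-9 | P4 9-10 | P3 10-11 | P5 11-12 | P6 12-13 | P4 13-14 | P3 14-15 | P5 15-16 | P6 16-17 | P4 17-18 | P5 18-19 | P6 19-20 | P4 20-21 | P5 21-22 | P6 22-30 |
Completion: P1=1  P2=9  P3=15  P4=21  P5=22  P6=30
Turnaround (C−A): P1=1  P2=9  P3=15  P4=18  P5=18  P6=26
Turnaround = completion − arrival: P1=1, P2=9, P3=15, P4=18, P5=18, P6=26
Total turnaround = 1 + 9 + 15 + 18 + 18 + 26 = 87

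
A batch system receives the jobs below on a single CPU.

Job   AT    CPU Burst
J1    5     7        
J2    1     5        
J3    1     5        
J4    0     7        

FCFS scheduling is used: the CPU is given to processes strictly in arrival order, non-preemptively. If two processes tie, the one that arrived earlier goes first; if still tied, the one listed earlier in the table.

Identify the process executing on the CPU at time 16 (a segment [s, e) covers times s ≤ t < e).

Gantt: | J4 0-7 | J2 7-12 | J3 12-17 | J1 17-24 |
Completion: J1=24  J2=12  J3=17  J4=7

J3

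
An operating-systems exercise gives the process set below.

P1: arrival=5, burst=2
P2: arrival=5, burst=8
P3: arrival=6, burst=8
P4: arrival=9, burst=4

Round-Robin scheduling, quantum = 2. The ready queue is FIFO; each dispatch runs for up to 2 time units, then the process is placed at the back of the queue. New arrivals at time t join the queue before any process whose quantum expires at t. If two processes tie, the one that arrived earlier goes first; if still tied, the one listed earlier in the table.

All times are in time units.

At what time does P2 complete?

25

Timeline: | idle 0-5 | P1 5-7 | P2 7-9 | P3 9-11 | P4 11-13 | P2 13-15 | P3 15-17 | P4 17-19 | P2 19-21 | P3 21-23 | P2 23-25 | P3 25-27 |
Completion: P1=7  P2=25  P3=27  P4=19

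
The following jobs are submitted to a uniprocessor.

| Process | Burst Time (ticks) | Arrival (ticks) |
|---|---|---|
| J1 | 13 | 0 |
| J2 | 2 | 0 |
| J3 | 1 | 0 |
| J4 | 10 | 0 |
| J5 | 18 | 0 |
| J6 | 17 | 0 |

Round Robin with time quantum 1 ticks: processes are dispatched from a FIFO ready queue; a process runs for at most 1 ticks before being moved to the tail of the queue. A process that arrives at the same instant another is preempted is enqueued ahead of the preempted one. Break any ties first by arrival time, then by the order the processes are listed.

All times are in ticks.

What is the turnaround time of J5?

Gantt: | J1 0-1 | J2 1-2 | J3 2-3 | J4 3-4 | J5 4-5 | J6 5-6 | J1 6-7 | J2 7-8 | J4 8-9 | J5 9-10 | J6 10-11 | J1 11-12 | J4 12-13 | J5 13-14 | J6 14-15 | J1 15-16 | J4 16-17 | J5 17-18 | J6 18-19 | J1 19-20 | J4 20-21 | J5 21-22 | J6 22-23 | J1 23-24 | J4 24-25 | J5 25-26 | J6 26-27 | J1 27-28 | J4 28-29 | J5 29-30 | J6 30-31 | J1 31-32 | J4 32-33 | J5 33-34 | J6 34-35 | J1 35-36 | J4 36-37 | J5 37-38 | J6 38-39 | J1 39-40 | J4 40-41 | J5 41-42 | J6 42-43 | J1 43-44 | J5 44-45 | J6 45-46 | J1 46-47 | J5 47-48 | J6 48-49 | J1 49-50 | J5 50-51 | J6 51-52 | J5 52-53 | J6 53-54 | J5 54-55 | J6 55-56 | J5 56-57 | J6 57-58 | J5 58-59 | J6 59-60 | J5 60-61 |
Completion: J1=50  J2=8  J3=3  J4=41  J5=61  J6=60
Turnaround(J5) = completion − arrival = 61 − 0 = 61

61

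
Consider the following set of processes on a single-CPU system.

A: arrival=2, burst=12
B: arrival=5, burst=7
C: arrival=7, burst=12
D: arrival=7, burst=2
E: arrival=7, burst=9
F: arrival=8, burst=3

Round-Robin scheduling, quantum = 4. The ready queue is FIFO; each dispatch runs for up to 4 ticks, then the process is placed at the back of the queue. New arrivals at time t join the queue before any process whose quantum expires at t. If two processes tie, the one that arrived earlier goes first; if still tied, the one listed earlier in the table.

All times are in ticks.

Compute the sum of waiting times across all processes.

Schedule: | idle 0-2 | A 2-6 | B 6-10 | A 10-14 | C 14-18 | D 18-20 | E 20-24 | F 24-27 | B 27-30 | A 30-34 | C 34-38 | E 38-42 | C 42-46 | E 46-47 |
Completion: A=34  B=30  C=46  D=20  E=47  F=27
Turnaround (C−A): A=32  B=25  C=39  D=13  E=40  F=19
Waiting = turnaround − burst: A=20, B=18, C=27, D=11, E=31, F=16
Total waiting = 20 + 18 + 27 + 11 + 31 + 16 = 123

123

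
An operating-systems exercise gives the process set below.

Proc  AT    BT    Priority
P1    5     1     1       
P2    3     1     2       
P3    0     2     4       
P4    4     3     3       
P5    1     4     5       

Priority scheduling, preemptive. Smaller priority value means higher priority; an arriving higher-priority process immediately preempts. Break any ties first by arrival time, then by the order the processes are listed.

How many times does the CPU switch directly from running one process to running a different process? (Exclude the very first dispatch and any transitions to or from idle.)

Timeline: | P3 0-2 | P5 2-3 | P2 3-4 | P4 4-5 | P1 5-6 | P4 6-8 | P5 8-11 |
Completion: P1=6  P2=4  P3=2  P4=8  P5=11
Turnaround (C−A): P1=1  P2=1  P3=2  P4=4  P5=10

6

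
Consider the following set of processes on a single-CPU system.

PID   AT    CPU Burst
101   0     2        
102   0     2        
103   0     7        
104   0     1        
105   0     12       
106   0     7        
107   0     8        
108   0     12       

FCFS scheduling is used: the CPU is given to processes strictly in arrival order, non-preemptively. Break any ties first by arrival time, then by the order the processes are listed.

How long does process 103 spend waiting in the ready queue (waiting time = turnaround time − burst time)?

Timeline: | 101 0-2 | 102 2-4 | 103 4-11 | 104 11-12 | 105 12-24 | 106 24-31 | 107 31-39 | 108 39-51 |
Completion: 101=2  102=4  103=11  104=12  105=24  106=31  107=39  108=51
Turnaround (C−A): 101=2  102=4  103=11  104=12  105=24  106=31  107=39  108=51
Waiting(103) = turnaround − burst = 11 − 7 = 4

4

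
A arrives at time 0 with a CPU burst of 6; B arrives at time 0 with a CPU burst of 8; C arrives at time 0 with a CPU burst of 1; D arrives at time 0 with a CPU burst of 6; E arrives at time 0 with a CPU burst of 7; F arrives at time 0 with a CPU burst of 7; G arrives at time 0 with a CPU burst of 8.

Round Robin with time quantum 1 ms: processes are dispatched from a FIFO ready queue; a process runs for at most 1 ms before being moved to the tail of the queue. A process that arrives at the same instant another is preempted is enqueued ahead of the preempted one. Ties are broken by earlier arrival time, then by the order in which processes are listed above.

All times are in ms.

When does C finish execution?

Gantt: | A 0-1 | B 1-2 | C 2-3 | D 3-4 | E 4-5 | F 5-6 | G 6-7 | A 7-8 | B 8-9 | D 9-10 | E 10-11 | F 11-12 | G 12-13 | A 13-14 | B 14-15 | D 15-16 | E 16-17 | F 17-18 | G 18-19 | A 19-20 | B 20-21 | D 21-22 | E 22-23 | F 23-24 | G 24-25 | A 25-26 | B 26-27 | D 27-28 | E 28-29 | F 29-30 | G 30-31 | A 31-32 | B 32-33 | D 33-34 | E 34-35 | F 35-36 | G 36-37 | B 37-38 | E 38-39 | F 39-40 | G 40-41 | B 41-42 | G 42-43 |
Completion: A=32  B=42  C=3  D=34  E=39  F=40  G=43

3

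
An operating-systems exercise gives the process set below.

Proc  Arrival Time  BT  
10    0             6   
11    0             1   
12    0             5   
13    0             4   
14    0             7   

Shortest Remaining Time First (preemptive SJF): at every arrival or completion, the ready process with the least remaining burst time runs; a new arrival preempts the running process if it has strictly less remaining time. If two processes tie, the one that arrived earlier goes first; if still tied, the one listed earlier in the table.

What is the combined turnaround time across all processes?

Gantt: | 11 0-1 | 13 1-5 | 12 5-10 | 10 10-16 | 14 16-23 |
Completion: 10=16  11=1  12=10  13=5  14=23
Turnaround (C−A): 10=16  11=1  12=10  13=5  14=23
Turnaround = completion − arrival: 10=16, 11=1, 12=10, 13=5, 14=23
Total turnaround = 16 + 1 + 10 + 5 + 23 = 55

55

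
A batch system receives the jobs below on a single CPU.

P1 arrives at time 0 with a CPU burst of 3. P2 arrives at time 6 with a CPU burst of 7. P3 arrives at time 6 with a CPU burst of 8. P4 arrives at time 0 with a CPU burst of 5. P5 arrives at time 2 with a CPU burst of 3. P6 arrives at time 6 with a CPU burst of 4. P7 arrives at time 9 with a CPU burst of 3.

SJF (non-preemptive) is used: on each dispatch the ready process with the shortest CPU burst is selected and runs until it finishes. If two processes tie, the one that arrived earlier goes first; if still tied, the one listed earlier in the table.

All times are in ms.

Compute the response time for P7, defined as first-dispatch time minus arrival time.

Timeline: | P1 0-3 | P5 3-6 | P6 6-10 | P7 10-13 | P4 13-18 | P2 18-25 | P3 25-33 |
Completion: P1=3  P2=25  P3=33  P4=18  P5=6  P6=10  P7=13
Turnaround (C−A): P1=3  P2=19  P3=27  P4=18  P5=4  P6=4  P7=4
Response(P7) = first start − arrival = 10 − 9 = 1

1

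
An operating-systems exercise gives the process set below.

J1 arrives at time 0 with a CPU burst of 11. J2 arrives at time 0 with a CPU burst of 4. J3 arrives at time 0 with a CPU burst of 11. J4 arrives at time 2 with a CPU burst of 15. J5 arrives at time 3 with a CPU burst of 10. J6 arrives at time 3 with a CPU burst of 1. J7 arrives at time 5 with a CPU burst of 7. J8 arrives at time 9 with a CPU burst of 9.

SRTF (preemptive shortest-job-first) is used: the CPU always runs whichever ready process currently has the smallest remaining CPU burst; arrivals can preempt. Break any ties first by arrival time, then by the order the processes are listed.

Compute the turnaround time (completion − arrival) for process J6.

Timeline: | J2 0-4 | J6 4-5 | J7 5-12 | J8 12-21 | J5 21-31 | J1 31-42 | J3 42-53 | J4 53-68 |
Completion: J1=42  J2=4  J3=53  J4=68  J5=31  J6=5  J7=12  J8=21
Turnaround(J6) = completion − arrival = 5 − 3 = 2

2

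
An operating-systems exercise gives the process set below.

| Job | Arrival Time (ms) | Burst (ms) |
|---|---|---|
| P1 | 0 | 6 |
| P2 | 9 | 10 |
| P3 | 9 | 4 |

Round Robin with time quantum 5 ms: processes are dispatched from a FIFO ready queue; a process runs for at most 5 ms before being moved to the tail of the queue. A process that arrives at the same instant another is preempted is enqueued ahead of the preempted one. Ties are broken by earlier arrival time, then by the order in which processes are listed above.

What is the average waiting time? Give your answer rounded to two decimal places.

3.00

Schedule: | P1 0-6 | idle 6-9 | P2 9-14 | P3 14-18 | P2 18-23 |
Completion: P1=6  P2=23  P3=18
Turnaround (C−A): P1=6  P2=14  P3=9
Waiting times: P1=0, P2=4, P3=5
Average waiting = (0+4+5) / 3 = 9/3 = 3.00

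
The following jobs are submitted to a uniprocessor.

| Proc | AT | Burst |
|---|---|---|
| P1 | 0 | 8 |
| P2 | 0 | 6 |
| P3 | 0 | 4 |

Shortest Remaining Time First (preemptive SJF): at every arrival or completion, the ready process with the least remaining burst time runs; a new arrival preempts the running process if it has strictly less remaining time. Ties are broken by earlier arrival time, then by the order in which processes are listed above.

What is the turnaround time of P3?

4

Timeline: | P3 0-4 | P2 4-10 | P1 10-18 |
Completion: P1=18  P2=10  P3=4
Turnaround (C−A): P1=18  P2=10  P3=4
Turnaround(P3) = completion − arrival = 4 − 0 = 4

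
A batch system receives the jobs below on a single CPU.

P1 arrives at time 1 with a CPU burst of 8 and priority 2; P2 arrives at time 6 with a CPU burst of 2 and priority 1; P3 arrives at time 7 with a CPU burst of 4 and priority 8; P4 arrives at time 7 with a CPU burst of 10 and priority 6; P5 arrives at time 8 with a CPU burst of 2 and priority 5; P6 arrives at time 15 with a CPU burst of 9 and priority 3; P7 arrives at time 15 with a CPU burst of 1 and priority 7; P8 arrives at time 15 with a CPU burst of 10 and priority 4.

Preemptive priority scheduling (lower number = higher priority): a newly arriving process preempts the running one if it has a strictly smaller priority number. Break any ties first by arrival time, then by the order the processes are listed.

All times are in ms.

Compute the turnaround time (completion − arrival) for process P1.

10

Timeline: | idle 0-1 | P1 1-6 | P2 6-8 | P1 8-11 | P5 11-13 | P4 13-15 | P6 15-24 | P8 24-34 | P4 34-42 | P7 42-43 | P3 43-47 |
Completion: P1=11  P2=8  P3=47  P4=42  P5=13  P6=24  P7=43  P8=34
Turnaround (C−A): P1=10  P2=2  P3=40  P4=35  P5=5  P6=9  P7=28  P8=19
Turnaround(P1) = completion − arrival = 11 − 1 = 10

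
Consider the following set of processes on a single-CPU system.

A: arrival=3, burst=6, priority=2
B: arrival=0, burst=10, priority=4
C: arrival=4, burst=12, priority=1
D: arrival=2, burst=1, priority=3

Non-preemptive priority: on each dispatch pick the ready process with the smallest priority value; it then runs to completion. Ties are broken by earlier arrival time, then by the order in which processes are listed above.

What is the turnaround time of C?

Timeline: | B 0-10 | C 10-22 | A 22-28 | D 28-29 |
Completion: A=28  B=10  C=22  D=29
Turnaround (C−A): A=25  B=10  C=18  D=27
Turnaround(C) = completion − arrival = 22 − 4 = 18

18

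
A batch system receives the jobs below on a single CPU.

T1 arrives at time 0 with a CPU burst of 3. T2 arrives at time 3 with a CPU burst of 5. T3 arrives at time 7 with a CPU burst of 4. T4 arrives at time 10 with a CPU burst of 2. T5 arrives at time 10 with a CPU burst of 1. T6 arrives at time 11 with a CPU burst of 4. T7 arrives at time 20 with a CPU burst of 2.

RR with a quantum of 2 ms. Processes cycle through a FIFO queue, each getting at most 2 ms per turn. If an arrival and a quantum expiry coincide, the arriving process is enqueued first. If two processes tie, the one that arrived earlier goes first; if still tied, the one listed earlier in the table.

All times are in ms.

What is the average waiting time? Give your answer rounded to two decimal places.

Timeline: | T1 0-3 | T2 3-7 | T3 7-9 | T2 9-10 | T3 10-12 | T4 12-14 | T5 14-15 | T6 15-19 | idle 19-20 | T7 20-22 |
Completion: T1=3  T2=10  T3=12  T4=14  T5=15  T6=19  T7=22
Waiting times: T1=0, T2=2, T3=1, T4=2, T5=4, T6=4, T7=0
Average waiting = (0+2+1+2+4+4+0) / 7 = 13/7 = 1.86

1.86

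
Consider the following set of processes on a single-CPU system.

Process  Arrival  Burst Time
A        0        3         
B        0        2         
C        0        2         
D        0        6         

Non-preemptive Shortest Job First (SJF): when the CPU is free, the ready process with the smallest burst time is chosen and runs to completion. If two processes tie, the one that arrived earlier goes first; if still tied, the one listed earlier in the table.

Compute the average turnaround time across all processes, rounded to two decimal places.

Timeline: | B 0-2 | C 2-4 | A 4-7 | D 7-13 |
Completion: A=7  B=2  C=4  D=13
Turnaround (C−A): A=7  B=2  C=4  D=13
Turnaround times: A=7, B=2, C=4, D=13
Average turnaround = (7+2+4+13) / 4 = 26/4 = 6.50

6.50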